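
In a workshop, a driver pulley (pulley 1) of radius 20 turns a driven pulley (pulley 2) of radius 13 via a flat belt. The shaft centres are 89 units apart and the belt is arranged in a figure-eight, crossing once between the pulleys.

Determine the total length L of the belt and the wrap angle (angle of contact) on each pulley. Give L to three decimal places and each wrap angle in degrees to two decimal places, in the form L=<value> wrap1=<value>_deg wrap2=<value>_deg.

crossed belt: β = asin((r1+r2)/C) = asin(33/89) = 21.7641°
wrap1 = wrap2 = π + 2β = 223.5283°
tangent length = C·cosβ = 82.6559
L = (r1+r2)·wrap + 2·C·cosβ = 33·3.9013 + 2·82.6559 = 294.0549

L=294.055 wrap1=223.53_deg wrap2=223.53_deg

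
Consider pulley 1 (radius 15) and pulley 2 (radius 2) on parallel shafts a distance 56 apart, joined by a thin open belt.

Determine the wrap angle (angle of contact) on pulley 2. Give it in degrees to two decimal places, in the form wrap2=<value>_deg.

wrap2=153.15_deg

open belt: β = asin((r2−r1)/C) = asin(-13/56) = -13.4233°
wrap1 = π − 2β = 206.8465°
wrap2 = π + 2β = 153.1535°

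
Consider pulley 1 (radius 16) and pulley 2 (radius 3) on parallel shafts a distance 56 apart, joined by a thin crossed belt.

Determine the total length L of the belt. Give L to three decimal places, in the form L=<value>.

L=178.201

crossed belt: β = asin((r1+r2)/C) = asin(19/56) = 19.8334°
wrap1 = wrap2 = π + 2β = 219.6667°
tangent length = C·cosβ = 52.6783
L = (r1+r2)·wrap + 2·C·cosβ = 19·3.8339 + 2·52.6783 = 178.2008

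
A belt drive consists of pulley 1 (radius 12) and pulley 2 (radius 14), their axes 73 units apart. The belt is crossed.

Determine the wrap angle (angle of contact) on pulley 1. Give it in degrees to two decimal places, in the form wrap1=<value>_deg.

crossed belt: β = asin((r1+r2)/C) = asin(26/73) = 20.8648°
wrap1 = wrap2 = π + 2β = 221.7296°

wrap1=221.73_deg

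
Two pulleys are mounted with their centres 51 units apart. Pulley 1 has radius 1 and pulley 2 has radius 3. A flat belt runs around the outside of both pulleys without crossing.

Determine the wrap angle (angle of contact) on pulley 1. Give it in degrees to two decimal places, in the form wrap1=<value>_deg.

open belt: β = asin((r2−r1)/C) = asin(2/51) = 2.2475°
wrap1 = π − 2β = 175.5051°
wrap2 = π + 2β = 184.4949°

wrap1=175.51_deg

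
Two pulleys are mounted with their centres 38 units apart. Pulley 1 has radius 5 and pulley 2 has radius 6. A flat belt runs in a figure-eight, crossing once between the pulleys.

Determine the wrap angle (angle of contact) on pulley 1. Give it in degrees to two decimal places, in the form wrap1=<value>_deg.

crossed belt: β = asin((r1+r2)/C) = asin(11/38) = 16.8264°
wrap1 = wrap2 = π + 2β = 213.6529°

wrap1=213.65_deg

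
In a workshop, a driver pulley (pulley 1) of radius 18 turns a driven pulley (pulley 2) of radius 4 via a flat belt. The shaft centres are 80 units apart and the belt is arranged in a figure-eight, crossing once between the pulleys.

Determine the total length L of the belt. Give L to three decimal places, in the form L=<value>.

L=235.204

crossed belt: β = asin((r1+r2)/C) = asin(22/80) = 15.9620°
wrap1 = wrap2 = π + 2β = 211.9240°
tangent length = C·cosβ = 76.9155
L = (r1+r2)·wrap + 2·C·cosβ = 22·3.6988 + 2·76.9155 = 235.2041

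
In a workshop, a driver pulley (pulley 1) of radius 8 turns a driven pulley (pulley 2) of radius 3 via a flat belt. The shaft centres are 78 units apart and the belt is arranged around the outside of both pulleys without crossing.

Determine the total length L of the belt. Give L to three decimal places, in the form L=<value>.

open belt: β = asin((r2−r1)/C) = asin(-5/78) = -3.6753°
wrap1 = π − 2β = 187.3507°
wrap2 = π + 2β = 172.6493°
tangent length = C·cosβ = 77.8396
L = r1·wrap1 + r2·wrap2 + 2·C·cosβ = 8·3.2699 + 3·3.0133 + 2·77.8396 = 190.8781

L=190.878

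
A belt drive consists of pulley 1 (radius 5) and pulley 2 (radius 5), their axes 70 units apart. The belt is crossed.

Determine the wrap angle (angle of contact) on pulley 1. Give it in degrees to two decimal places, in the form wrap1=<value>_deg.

wrap1=196.43_deg

crossed belt: β = asin((r1+r2)/C) = asin(10/70) = 8.2132°
wrap1 = wrap2 = π + 2β = 196.4264°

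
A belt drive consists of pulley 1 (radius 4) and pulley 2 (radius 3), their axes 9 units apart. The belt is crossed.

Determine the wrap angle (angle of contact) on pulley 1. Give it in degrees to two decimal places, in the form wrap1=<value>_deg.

wrap1=282.12_deg

crossed belt: β = asin((r1+r2)/C) = asin(7/9) = 51.0576°
wrap1 = wrap2 = π + 2β = 282.1151°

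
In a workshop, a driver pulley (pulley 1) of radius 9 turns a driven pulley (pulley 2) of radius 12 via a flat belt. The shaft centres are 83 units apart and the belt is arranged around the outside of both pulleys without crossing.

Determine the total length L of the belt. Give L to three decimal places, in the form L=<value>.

open belt: β = asin((r2−r1)/C) = asin(3/83) = 2.0714°
wrap1 = π − 2β = 175.8572°
wrap2 = π + 2β = 184.1428°
tangent length = C·cosβ = 82.9458
L = r1·wrap1 + r2·wrap2 + 2·C·cosβ = 9·3.0693 + 12·3.2139 + 2·82.9458 = 232.0819

L=232.082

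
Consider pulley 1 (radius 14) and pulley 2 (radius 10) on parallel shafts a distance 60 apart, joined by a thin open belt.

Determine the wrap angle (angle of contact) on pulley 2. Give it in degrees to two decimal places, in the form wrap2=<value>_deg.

wrap2=172.35_deg

open belt: β = asin((r2−r1)/C) = asin(-4/60) = -3.8226°
wrap1 = π − 2β = 187.6451°
wrap2 = π + 2β = 172.3549°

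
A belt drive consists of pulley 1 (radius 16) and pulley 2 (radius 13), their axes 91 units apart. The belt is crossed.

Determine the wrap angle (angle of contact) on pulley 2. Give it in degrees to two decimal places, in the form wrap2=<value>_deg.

wrap2=217.17_deg

crossed belt: β = asin((r1+r2)/C) = asin(29/91) = 18.5832°
wrap1 = wrap2 = π + 2β = 217.1664°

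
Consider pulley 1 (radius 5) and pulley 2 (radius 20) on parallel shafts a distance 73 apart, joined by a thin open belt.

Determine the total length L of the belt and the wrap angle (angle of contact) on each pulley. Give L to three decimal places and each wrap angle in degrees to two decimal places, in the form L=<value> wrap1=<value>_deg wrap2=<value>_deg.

open belt: β = asin((r2−r1)/C) = asin(15/73) = 11.8576°
wrap1 = π − 2β = 156.2849°
wrap2 = π + 2β = 203.7151°
tangent length = C·cosβ = 71.4423
L = r1·wrap1 + r2·wrap2 + 2·C·cosβ = 5·2.7277 + 20·3.5555 + 2·71.4423 = 227.6330

L=227.633 wrap1=156.28_deg wrap2=203.72_deg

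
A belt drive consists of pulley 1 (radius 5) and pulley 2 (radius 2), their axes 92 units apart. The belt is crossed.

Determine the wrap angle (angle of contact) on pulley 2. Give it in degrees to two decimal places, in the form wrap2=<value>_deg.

wrap2=188.73_deg

crossed belt: β = asin((r1+r2)/C) = asin(7/92) = 4.3637°
wrap1 = wrap2 = π + 2β = 188.7274°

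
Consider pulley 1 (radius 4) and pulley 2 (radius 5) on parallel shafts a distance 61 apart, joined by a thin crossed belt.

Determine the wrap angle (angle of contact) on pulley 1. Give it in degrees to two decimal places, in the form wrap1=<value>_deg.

wrap1=196.97_deg

crossed belt: β = asin((r1+r2)/C) = asin(9/61) = 8.4844°
wrap1 = wrap2 = π + 2β = 196.9689°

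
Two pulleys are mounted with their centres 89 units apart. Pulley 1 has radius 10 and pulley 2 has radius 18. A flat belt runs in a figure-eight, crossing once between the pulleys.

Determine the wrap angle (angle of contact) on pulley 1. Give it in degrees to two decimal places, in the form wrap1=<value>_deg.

wrap1=216.67_deg

crossed belt: β = asin((r1+r2)/C) = asin(28/89) = 18.3371°
wrap1 = wrap2 = π + 2β = 216.6741°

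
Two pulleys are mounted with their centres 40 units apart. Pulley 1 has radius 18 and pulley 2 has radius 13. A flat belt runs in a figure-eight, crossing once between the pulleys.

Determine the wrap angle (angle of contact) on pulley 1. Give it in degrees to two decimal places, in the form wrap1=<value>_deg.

wrap1=281.61_deg

crossed belt: β = asin((r1+r2)/C) = asin(31/40) = 50.8050°
wrap1 = wrap2 = π + 2β = 281.6101°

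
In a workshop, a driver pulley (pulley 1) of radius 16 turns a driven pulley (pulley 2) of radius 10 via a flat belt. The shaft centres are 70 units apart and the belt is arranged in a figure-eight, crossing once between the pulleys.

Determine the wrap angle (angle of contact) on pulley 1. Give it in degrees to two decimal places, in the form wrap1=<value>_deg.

wrap1=223.61_deg

crossed belt: β = asin((r1+r2)/C) = asin(26/70) = 21.8037°
wrap1 = wrap2 = π + 2β = 223.6075°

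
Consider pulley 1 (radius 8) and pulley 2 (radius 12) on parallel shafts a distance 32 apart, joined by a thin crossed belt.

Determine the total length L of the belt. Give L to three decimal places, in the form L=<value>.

L=139.797

crossed belt: β = asin((r1+r2)/C) = asin(20/32) = 38.6822°
wrap1 = wrap2 = π + 2β = 257.3644°
tangent length = C·cosβ = 24.9800
L = (r1+r2)·wrap + 2·C·cosβ = 20·4.4919 + 2·24.9800 = 139.7971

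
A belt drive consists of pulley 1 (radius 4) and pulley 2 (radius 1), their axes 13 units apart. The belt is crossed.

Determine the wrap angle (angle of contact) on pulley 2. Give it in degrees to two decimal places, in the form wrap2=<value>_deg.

wrap2=225.24_deg

crossed belt: β = asin((r1+r2)/C) = asin(5/13) = 22.6199°
wrap1 = wrap2 = π + 2β = 225.2397°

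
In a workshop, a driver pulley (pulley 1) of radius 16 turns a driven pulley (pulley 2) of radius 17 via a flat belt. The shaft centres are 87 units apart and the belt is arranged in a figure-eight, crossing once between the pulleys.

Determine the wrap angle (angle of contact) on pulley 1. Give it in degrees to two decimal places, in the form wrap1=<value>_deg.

wrap1=224.58_deg

crossed belt: β = asin((r1+r2)/C) = asin(33/87) = 22.2910°
wrap1 = wrap2 = π + 2β = 224.5819°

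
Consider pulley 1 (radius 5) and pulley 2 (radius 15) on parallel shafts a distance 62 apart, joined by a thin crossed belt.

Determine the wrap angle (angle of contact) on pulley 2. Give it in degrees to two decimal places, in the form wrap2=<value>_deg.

crossed belt: β = asin((r1+r2)/C) = asin(20/62) = 18.8191°
wrap1 = wrap2 = π + 2β = 217.6381°

wrap2=217.64_deg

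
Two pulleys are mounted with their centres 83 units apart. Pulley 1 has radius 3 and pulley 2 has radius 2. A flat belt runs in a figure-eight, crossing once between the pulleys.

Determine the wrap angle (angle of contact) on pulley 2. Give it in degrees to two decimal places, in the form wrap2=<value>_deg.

crossed belt: β = asin((r1+r2)/C) = asin(5/83) = 3.4536°
wrap1 = wrap2 = π + 2β = 186.9073°

wrap2=186.91_deg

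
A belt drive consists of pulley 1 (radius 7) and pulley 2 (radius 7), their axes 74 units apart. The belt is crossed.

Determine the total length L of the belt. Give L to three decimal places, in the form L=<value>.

crossed belt: β = asin((r1+r2)/C) = asin(14/74) = 10.9055°
wrap1 = wrap2 = π + 2β = 201.8109°
tangent length = C·cosβ = 72.6636
L = (r1+r2)·wrap + 2·C·cosβ = 14·3.5223 + 2·72.6636 = 194.6389

L=194.639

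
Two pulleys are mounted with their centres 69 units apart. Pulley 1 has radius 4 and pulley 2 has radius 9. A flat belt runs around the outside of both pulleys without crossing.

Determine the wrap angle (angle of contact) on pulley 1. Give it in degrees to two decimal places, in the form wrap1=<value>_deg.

open belt: β = asin((r2−r1)/C) = asin(5/69) = 4.1555°
wrap1 = π − 2β = 171.6890°
wrap2 = π + 2β = 188.3110°

wrap1=171.69_deg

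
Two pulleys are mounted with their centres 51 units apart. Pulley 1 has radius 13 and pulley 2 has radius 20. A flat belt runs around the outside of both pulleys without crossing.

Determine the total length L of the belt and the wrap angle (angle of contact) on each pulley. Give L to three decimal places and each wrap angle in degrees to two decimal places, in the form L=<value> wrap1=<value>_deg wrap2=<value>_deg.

L=206.635 wrap1=164.22_deg wrap2=195.78_deg

open belt: β = asin((r2−r1)/C) = asin(7/51) = 7.8890°
wrap1 = π − 2β = 164.2219°
wrap2 = π + 2β = 195.7781°
tangent length = C·cosβ = 50.5173
L = r1·wrap1 + r2·wrap2 + 2·C·cosβ = 13·2.8662 + 20·3.4170 + 2·50.5173 = 206.6349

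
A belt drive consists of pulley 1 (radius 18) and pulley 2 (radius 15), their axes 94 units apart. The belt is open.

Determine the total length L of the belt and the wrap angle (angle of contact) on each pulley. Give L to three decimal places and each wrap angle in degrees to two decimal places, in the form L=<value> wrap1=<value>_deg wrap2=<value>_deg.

L=291.768 wrap1=183.66_deg wrap2=176.34_deg

open belt: β = asin((r2−r1)/C) = asin(-3/94) = -1.8289°
wrap1 = π − 2β = 183.6578°
wrap2 = π + 2β = 176.3422°
tangent length = C·cosβ = 93.9521
L = r1·wrap1 + r2·wrap2 + 2·C·cosβ = 18·3.2054 + 15·3.0778 + 2·93.9521 = 291.7683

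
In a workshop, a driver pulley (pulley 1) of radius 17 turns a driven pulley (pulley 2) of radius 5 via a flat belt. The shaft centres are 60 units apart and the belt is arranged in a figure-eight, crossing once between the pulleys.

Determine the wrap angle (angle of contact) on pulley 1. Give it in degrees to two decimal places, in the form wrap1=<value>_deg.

wrap1=223.02_deg

crossed belt: β = asin((r1+r2)/C) = asin(22/60) = 21.5102°
wrap1 = wrap2 = π + 2β = 223.0204°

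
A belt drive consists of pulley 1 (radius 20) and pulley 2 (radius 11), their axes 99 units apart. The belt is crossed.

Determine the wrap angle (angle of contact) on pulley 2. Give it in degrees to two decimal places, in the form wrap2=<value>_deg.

wrap2=216.50_deg

crossed belt: β = asin((r1+r2)/C) = asin(31/99) = 18.2480°
wrap1 = wrap2 = π + 2β = 216.4961°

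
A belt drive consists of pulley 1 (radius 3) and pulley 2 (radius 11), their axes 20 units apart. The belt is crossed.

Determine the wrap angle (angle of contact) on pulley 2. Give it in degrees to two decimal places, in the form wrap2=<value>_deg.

crossed belt: β = asin((r1+r2)/C) = asin(14/20) = 44.4270°
wrap1 = wrap2 = π + 2β = 268.8540°

wrap2=268.85_deg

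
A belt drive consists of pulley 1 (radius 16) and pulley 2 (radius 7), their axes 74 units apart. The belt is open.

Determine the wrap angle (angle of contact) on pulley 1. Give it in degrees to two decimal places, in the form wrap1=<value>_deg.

open belt: β = asin((r2−r1)/C) = asin(-9/74) = -6.9857°
wrap1 = π − 2β = 193.9714°
wrap2 = π + 2β = 166.0286°

wrap1=193.97_deg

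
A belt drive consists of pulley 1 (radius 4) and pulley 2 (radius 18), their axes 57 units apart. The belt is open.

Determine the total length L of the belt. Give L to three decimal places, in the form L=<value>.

L=186.571

open belt: β = asin((r2−r1)/C) = asin(14/57) = 14.2181°
wrap1 = π − 2β = 151.5638°
wrap2 = π + 2β = 208.4362°
tangent length = C·cosβ = 55.2540
L = r1·wrap1 + r2·wrap2 + 2·C·cosβ = 4·2.6453 + 18·3.6379 + 2·55.2540 = 186.5712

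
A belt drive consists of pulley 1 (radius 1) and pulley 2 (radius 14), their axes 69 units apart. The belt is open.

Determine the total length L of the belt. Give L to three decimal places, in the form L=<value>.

L=187.580

open belt: β = asin((r2−r1)/C) = asin(13/69) = 10.8598°
wrap1 = π − 2β = 158.2805°
wrap2 = π + 2β = 201.7195°
tangent length = C·cosβ = 67.7643
L = r1·wrap1 + r2·wrap2 + 2·C·cosβ = 1·2.7625 + 14·3.5207 + 2·67.7643 = 187.5805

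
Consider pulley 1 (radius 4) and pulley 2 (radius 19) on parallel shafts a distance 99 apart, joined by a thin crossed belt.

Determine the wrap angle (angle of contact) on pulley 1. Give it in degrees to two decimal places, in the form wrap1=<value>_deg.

crossed belt: β = asin((r1+r2)/C) = asin(23/99) = 13.4339°
wrap1 = wrap2 = π + 2β = 206.8678°

wrap1=206.87_deg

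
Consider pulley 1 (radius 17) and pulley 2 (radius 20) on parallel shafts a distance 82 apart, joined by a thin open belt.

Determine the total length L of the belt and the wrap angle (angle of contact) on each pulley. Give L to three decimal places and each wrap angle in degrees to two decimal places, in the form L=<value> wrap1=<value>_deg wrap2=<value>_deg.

L=280.349 wrap1=175.81_deg wrap2=184.19_deg

open belt: β = asin((r2−r1)/C) = asin(3/82) = 2.0967°
wrap1 = π − 2β = 175.8067°
wrap2 = π + 2β = 184.1933°
tangent length = C·cosβ = 81.9451
L = r1·wrap1 + r2·wrap2 + 2·C·cosβ = 17·3.0684 + 20·3.2148 + 2·81.9451 = 280.3487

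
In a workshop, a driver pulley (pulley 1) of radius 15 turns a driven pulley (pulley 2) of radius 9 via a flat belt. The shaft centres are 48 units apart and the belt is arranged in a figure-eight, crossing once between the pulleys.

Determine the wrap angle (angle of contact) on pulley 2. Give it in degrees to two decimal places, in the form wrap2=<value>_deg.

crossed belt: β = asin((r1+r2)/C) = asin(24/48) = 30.0000°
wrap1 = wrap2 = π + 2β = 240.0000°

wrap2=240.00_deg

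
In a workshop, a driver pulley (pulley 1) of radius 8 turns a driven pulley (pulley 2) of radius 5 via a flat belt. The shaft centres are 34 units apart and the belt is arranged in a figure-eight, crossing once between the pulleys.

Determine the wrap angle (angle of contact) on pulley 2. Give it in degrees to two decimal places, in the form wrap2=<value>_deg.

wrap2=224.96_deg

crossed belt: β = asin((r1+r2)/C) = asin(13/34) = 22.4795°
wrap1 = wrap2 = π + 2β = 224.9590°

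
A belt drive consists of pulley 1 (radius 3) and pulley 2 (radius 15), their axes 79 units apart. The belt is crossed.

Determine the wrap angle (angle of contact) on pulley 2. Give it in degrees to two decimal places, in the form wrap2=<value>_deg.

wrap2=206.34_deg

crossed belt: β = asin((r1+r2)/C) = asin(18/79) = 13.1704°
wrap1 = wrap2 = π + 2β = 206.3408°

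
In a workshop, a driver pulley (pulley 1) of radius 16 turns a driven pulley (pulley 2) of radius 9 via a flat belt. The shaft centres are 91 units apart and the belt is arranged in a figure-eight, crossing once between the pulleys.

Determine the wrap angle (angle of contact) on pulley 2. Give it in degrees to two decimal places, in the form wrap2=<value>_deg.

wrap2=211.89_deg

crossed belt: β = asin((r1+r2)/C) = asin(25/91) = 15.9456°
wrap1 = wrap2 = π + 2β = 211.8913°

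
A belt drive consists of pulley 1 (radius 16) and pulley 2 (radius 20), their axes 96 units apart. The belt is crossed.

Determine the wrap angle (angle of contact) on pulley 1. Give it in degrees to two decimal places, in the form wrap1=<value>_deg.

wrap1=224.05_deg

crossed belt: β = asin((r1+r2)/C) = asin(36/96) = 22.0243°
wrap1 = wrap2 = π + 2β = 224.0486°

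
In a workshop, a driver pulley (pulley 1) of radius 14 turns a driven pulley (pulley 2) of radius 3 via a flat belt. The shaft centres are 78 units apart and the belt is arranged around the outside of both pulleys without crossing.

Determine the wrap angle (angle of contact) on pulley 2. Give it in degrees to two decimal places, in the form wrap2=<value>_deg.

open belt: β = asin((r2−r1)/C) = asin(-11/78) = -8.1072°
wrap1 = π − 2β = 196.2144°
wrap2 = π + 2β = 163.7856°

wrap2=163.79_deg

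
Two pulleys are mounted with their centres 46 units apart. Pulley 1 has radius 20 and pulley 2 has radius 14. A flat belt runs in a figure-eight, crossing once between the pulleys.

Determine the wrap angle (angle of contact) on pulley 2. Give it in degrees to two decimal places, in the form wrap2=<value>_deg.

crossed belt: β = asin((r1+r2)/C) = asin(34/46) = 47.6574°
wrap1 = wrap2 = π + 2β = 275.3148°

wrap2=275.31_deg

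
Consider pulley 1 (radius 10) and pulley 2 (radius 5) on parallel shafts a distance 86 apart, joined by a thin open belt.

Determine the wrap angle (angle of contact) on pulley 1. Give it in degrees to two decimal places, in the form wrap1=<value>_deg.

wrap1=186.67_deg

open belt: β = asin((r2−r1)/C) = asin(-5/86) = -3.3330°
wrap1 = π − 2β = 186.6661°
wrap2 = π + 2β = 173.3339°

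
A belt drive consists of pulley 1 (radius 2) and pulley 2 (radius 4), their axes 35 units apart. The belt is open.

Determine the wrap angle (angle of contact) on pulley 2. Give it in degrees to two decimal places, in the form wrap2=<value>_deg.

open belt: β = asin((r2−r1)/C) = asin(2/35) = 3.2758°
wrap1 = π − 2β = 173.4483°
wrap2 = π + 2β = 186.5517°

wrap2=186.55_deg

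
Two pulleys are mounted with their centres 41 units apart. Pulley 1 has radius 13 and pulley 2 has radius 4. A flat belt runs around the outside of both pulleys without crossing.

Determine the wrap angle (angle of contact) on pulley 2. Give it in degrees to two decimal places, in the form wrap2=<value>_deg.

wrap2=154.64_deg

open belt: β = asin((r2−r1)/C) = asin(-9/41) = -12.6804°
wrap1 = π − 2β = 205.3608°
wrap2 = π + 2β = 154.6392°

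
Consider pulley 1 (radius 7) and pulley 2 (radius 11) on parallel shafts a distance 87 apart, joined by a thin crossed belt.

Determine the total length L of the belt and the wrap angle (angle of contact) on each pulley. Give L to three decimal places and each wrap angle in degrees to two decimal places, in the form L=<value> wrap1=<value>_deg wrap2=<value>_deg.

L=234.286 wrap1=203.88_deg wrap2=203.88_deg

crossed belt: β = asin((r1+r2)/C) = asin(18/87) = 11.9405°
wrap1 = wrap2 = π + 2β = 203.8811°
tangent length = C·cosβ = 85.1176
L = (r1+r2)·wrap + 2·C·cosβ = 18·3.5584 + 2·85.1176 = 234.2863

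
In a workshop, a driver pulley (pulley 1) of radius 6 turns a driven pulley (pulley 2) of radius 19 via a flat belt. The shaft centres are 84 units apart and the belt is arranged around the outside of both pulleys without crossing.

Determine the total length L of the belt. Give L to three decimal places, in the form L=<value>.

L=248.556

open belt: β = asin((r2−r1)/C) = asin(13/84) = 8.9030°
wrap1 = π − 2β = 162.1940°
wrap2 = π + 2β = 197.8060°
tangent length = C·cosβ = 82.9880
L = r1·wrap1 + r2·wrap2 + 2·C·cosβ = 6·2.8308 + 19·3.4524 + 2·82.9880 = 248.5558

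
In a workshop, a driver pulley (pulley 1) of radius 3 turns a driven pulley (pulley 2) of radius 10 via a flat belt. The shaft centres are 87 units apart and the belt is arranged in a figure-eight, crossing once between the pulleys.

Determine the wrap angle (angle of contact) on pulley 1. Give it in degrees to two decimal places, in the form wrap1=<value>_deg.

wrap1=197.19_deg

crossed belt: β = asin((r1+r2)/C) = asin(13/87) = 8.5936°
wrap1 = wrap2 = π + 2β = 197.1872°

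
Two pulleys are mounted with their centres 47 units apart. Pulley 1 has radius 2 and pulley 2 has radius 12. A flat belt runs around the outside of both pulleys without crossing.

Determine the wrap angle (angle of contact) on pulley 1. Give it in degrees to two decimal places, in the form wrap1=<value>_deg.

open belt: β = asin((r2−r1)/C) = asin(10/47) = 12.2845°
wrap1 = π − 2β = 155.4310°
wrap2 = π + 2β = 204.5690°

wrap1=155.43_deg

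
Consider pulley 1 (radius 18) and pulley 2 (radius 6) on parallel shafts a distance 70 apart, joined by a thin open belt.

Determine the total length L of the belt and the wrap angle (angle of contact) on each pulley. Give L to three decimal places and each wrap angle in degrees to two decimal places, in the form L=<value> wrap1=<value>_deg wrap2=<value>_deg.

L=217.460 wrap1=199.74_deg wrap2=160.26_deg

open belt: β = asin((r2−r1)/C) = asin(-12/70) = -9.8709°
wrap1 = π − 2β = 199.7418°
wrap2 = π + 2β = 160.2582°
tangent length = C·cosβ = 68.9638
L = r1·wrap1 + r2·wrap2 + 2·C·cosβ = 18·3.4862 + 6·2.7970 + 2·68.9638 = 217.4604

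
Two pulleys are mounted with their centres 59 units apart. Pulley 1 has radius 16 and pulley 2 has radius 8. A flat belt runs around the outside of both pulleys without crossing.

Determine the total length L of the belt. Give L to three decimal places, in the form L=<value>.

L=194.485

open belt: β = asin((r2−r1)/C) = asin(-8/59) = -7.7929°
wrap1 = π − 2β = 195.5858°
wrap2 = π + 2β = 164.4142°
tangent length = C·cosβ = 58.4551
L = r1·wrap1 + r2·wrap2 + 2·C·cosβ = 16·3.4136 + 8·2.8696 + 2·58.4551 = 194.4846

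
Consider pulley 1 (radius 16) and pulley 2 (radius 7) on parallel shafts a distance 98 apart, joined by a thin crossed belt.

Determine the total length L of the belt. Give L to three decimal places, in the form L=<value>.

crossed belt: β = asin((r1+r2)/C) = asin(23/98) = 13.5736°
wrap1 = wrap2 = π + 2β = 207.1472°
tangent length = C·cosβ = 95.2628
L = (r1+r2)·wrap + 2·C·cosβ = 23·3.6154 + 2·95.2628 = 273.6798

L=273.680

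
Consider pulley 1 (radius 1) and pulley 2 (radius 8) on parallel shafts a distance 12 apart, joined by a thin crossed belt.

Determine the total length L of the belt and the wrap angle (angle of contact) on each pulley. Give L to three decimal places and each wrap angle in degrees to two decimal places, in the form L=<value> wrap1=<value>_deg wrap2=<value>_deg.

L=59.414 wrap1=277.18_deg wrap2=277.18_deg

crossed belt: β = asin((r1+r2)/C) = asin(9/12) = 48.5904°
wrap1 = wrap2 = π + 2β = 277.1808°
tangent length = C·cosβ = 7.9373
L = (r1+r2)·wrap + 2·C·cosβ = 9·4.8377 + 2·7.9373 = 59.4140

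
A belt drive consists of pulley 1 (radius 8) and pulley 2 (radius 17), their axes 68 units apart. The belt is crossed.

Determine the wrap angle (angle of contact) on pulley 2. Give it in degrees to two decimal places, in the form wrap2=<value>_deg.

crossed belt: β = asin((r1+r2)/C) = asin(25/68) = 21.5706°
wrap1 = wrap2 = π + 2β = 223.1412°

wrap2=223.14_deg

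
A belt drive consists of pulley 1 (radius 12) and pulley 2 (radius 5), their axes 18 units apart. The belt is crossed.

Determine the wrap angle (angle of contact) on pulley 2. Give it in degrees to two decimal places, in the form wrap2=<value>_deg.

crossed belt: β = asin((r1+r2)/C) = asin(17/18) = 70.8119°
wrap1 = wrap2 = π + 2β = 321.6237°

wrap2=321.62_deg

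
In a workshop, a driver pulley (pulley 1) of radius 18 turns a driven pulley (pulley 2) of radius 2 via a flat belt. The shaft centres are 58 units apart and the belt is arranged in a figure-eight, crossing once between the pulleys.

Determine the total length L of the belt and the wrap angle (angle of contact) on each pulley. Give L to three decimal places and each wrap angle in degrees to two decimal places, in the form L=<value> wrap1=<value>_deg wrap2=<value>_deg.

L=185.799 wrap1=220.34_deg wrap2=220.34_deg

crossed belt: β = asin((r1+r2)/C) = asin(20/58) = 20.1713°
wrap1 = wrap2 = π + 2β = 220.3425°
tangent length = C·cosβ = 54.4426
L = (r1+r2)·wrap + 2·C·cosβ = 20·3.8457 + 2·54.4426 = 185.7993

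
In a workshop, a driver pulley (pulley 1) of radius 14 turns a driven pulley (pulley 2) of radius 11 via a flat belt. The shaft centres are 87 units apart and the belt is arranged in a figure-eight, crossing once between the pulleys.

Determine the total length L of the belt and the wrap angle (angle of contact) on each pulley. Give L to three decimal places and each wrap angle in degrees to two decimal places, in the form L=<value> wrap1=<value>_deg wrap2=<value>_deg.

L=259.774 wrap1=213.40_deg wrap2=213.40_deg

crossed belt: β = asin((r1+r2)/C) = asin(25/87) = 16.6997°
wrap1 = wrap2 = π + 2β = 213.3995°
tangent length = C·cosβ = 83.3307
L = (r1+r2)·wrap + 2·C·cosβ = 25·3.7245 + 2·83.3307 = 259.7744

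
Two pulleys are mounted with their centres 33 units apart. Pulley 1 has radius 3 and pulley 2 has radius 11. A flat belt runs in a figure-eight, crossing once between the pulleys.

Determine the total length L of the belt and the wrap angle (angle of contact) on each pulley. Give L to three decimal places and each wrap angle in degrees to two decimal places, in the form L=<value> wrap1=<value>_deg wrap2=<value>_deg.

L=116.016 wrap1=230.21_deg wrap2=230.21_deg

crossed belt: β = asin((r1+r2)/C) = asin(14/33) = 25.1027°
wrap1 = wrap2 = π + 2β = 230.2054°
tangent length = C·cosβ = 29.8831
L = (r1+r2)·wrap + 2·C·cosβ = 14·4.0178 + 2·29.8831 = 116.0160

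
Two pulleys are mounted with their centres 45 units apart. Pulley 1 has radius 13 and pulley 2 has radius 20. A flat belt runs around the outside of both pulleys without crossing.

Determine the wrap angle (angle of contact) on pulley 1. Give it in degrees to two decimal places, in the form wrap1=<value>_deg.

open belt: β = asin((r2−r1)/C) = asin(7/45) = 8.9490°
wrap1 = π − 2β = 162.1020°
wrap2 = π + 2β = 197.8980°

wrap1=162.10_deg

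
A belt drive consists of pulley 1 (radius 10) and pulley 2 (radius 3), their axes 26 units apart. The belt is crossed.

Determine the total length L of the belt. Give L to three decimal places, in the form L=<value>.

L=99.488

crossed belt: β = asin((r1+r2)/C) = asin(13/26) = 30.0000°
wrap1 = wrap2 = π + 2β = 240.0000°
tangent length = C·cosβ = 22.5167
L = (r1+r2)·wrap + 2·C·cosβ = 13·4.1888 + 2·22.5167 = 99.4876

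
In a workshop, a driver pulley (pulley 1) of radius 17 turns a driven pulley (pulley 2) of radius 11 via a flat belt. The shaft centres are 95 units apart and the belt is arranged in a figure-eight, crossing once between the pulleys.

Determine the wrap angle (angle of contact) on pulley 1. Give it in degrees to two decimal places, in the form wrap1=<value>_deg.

crossed belt: β = asin((r1+r2)/C) = asin(28/95) = 17.1418°
wrap1 = wrap2 = π + 2β = 214.2835°

wrap1=214.28_deg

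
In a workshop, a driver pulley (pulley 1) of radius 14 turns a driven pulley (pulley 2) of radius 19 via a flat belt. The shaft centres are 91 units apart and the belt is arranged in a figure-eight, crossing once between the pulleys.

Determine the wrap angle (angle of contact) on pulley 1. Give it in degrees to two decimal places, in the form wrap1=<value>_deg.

wrap1=222.52_deg

crossed belt: β = asin((r1+r2)/C) = asin(33/91) = 21.2623°
wrap1 = wrap2 = π + 2β = 222.5245°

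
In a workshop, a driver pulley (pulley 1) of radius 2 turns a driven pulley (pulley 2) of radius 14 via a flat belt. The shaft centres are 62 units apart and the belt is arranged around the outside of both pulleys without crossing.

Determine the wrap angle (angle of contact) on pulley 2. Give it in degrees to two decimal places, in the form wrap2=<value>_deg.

open belt: β = asin((r2−r1)/C) = asin(12/62) = 11.1599°
wrap1 = π − 2β = 157.6801°
wrap2 = π + 2β = 202.3199°

wrap2=202.32_deg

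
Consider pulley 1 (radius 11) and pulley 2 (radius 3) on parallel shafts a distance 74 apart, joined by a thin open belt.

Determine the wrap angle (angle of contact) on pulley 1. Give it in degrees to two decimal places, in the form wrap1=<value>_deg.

wrap1=192.41_deg

open belt: β = asin((r2−r1)/C) = asin(-8/74) = -6.2063°
wrap1 = π − 2β = 192.4125°
wrap2 = π + 2β = 167.5875°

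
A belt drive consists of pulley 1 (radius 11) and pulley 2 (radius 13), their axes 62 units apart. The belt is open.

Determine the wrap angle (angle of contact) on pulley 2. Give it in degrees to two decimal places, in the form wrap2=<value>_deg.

wrap2=183.70_deg

open belt: β = asin((r2−r1)/C) = asin(2/62) = 1.8486°
wrap1 = π − 2β = 176.3029°
wrap2 = π + 2β = 183.6971°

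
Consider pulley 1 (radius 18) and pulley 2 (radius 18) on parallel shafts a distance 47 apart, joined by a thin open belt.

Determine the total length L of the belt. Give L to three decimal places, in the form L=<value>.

L=207.097

open belt: β = asin((r2−r1)/C) = asin(0/47) = 0.0000°
wrap1 = π − 2β = 180.0000°
wrap2 = π + 2β = 180.0000°
tangent length = C·cosβ = 47.0000
L = r1·wrap1 + r2·wrap2 + 2·C·cosβ = 18·3.1416 + 18·3.1416 + 2·47.0000 = 207.0973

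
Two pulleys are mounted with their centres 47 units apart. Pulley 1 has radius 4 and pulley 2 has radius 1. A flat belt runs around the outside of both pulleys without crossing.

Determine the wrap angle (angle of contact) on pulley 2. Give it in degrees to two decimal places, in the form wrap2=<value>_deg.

wrap2=172.68_deg

open belt: β = asin((r2−r1)/C) = asin(-3/47) = -3.6597°
wrap1 = π − 2β = 187.3193°
wrap2 = π + 2β = 172.6807°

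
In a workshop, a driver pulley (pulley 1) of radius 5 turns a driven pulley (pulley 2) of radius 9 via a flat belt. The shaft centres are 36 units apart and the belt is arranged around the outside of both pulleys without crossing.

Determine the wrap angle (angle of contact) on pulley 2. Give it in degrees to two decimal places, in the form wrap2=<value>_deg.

open belt: β = asin((r2−r1)/C) = asin(4/36) = 6.3794°
wrap1 = π − 2β = 167.2413°
wrap2 = π + 2β = 192.7587°

wrap2=192.76_deg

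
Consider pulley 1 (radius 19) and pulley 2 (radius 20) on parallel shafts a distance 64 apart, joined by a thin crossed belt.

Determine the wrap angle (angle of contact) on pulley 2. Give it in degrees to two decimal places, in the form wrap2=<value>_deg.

crossed belt: β = asin((r1+r2)/C) = asin(39/64) = 37.5443°
wrap1 = wrap2 = π + 2β = 255.0887°

wrap2=255.09_deg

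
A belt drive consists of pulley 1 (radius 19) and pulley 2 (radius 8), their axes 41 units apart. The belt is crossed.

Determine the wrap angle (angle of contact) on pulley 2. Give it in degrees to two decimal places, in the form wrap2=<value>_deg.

crossed belt: β = asin((r1+r2)/C) = asin(27/41) = 41.1884°
wrap1 = wrap2 = π + 2β = 262.3767°

wrap2=262.38_deg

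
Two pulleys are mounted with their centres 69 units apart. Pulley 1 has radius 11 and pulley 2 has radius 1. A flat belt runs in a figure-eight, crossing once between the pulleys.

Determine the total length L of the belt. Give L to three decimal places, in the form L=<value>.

L=177.791

crossed belt: β = asin((r1+r2)/C) = asin(12/69) = 10.0154°
wrap1 = wrap2 = π + 2β = 200.0308°
tangent length = C·cosβ = 67.9485
L = (r1+r2)·wrap + 2·C·cosβ = 12·3.4912 + 2·67.9485 = 177.7914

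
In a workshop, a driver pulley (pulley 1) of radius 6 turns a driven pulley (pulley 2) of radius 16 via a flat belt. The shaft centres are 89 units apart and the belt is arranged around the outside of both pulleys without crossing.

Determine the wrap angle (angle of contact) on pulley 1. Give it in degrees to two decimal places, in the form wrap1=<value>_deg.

wrap1=167.10_deg

open belt: β = asin((r2−r1)/C) = asin(10/89) = 6.4514°
wrap1 = π − 2β = 167.0973°
wrap2 = π + 2β = 192.9027°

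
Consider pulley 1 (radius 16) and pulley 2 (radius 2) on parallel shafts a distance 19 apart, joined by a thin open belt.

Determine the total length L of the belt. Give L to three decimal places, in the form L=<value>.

open belt: β = asin((r2−r1)/C) = asin(-14/19) = -47.4631°
wrap1 = π − 2β = 274.9262°
wrap2 = π + 2β = 85.0738°
tangent length = C·cosβ = 12.8452
L = r1·wrap1 + r2·wrap2 + 2·C·cosβ = 16·4.7984 + 2·1.4848 + 2·12.8452 = 105.4340

L=105.434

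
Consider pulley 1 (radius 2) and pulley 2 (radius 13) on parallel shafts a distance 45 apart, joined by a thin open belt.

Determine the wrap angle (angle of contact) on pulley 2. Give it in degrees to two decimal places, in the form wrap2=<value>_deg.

wrap2=208.30_deg

open belt: β = asin((r2−r1)/C) = asin(11/45) = 14.1490°
wrap1 = π − 2β = 151.7020°
wrap2 = π + 2β = 208.2980°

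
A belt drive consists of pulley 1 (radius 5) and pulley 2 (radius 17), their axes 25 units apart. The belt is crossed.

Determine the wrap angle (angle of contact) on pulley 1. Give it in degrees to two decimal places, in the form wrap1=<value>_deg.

wrap1=303.28_deg

crossed belt: β = asin((r1+r2)/C) = asin(22/25) = 61.6424°
wrap1 = wrap2 = π + 2β = 303.2847°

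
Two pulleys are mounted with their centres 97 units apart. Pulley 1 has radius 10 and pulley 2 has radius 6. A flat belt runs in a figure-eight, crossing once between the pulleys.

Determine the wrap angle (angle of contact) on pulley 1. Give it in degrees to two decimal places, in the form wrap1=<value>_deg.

wrap1=198.99_deg

crossed belt: β = asin((r1+r2)/C) = asin(16/97) = 9.4942°
wrap1 = wrap2 = π + 2β = 198.9885°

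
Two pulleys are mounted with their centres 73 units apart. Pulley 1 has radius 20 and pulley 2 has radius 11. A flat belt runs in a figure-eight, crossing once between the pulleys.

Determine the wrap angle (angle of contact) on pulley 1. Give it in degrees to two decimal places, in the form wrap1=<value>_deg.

wrap1=230.26_deg

crossed belt: β = asin((r1+r2)/C) = asin(31/73) = 25.1290°
wrap1 = wrap2 = π + 2β = 230.2580°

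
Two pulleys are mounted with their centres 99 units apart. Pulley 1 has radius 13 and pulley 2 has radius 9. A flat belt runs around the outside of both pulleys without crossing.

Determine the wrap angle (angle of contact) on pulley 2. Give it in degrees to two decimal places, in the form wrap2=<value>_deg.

open belt: β = asin((r2−r1)/C) = asin(-4/99) = -2.3156°
wrap1 = π − 2β = 184.6312°
wrap2 = π + 2β = 175.3688°

wrap2=175.37_deg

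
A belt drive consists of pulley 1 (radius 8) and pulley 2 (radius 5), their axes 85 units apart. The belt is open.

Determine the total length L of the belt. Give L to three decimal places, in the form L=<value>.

open belt: β = asin((r2−r1)/C) = asin(-3/85) = -2.0226°
wrap1 = π − 2β = 184.0452°
wrap2 = π + 2β = 175.9548°
tangent length = C·cosβ = 84.9470
L = r1·wrap1 + r2·wrap2 + 2·C·cosβ = 8·3.2122 + 5·3.0710 + 2·84.9470 = 210.9466

L=210.947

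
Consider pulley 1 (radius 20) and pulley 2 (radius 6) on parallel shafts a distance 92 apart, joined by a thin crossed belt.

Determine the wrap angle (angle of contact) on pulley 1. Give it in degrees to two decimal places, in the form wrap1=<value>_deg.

wrap1=212.83_deg

crossed belt: β = asin((r1+r2)/C) = asin(26/92) = 16.4160°
wrap1 = wrap2 = π + 2β = 212.8319°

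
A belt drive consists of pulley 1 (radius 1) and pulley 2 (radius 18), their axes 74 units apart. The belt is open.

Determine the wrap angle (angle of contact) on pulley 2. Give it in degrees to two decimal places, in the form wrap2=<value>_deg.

wrap2=206.56_deg

open belt: β = asin((r2−r1)/C) = asin(17/74) = 13.2812°
wrap1 = π − 2β = 153.4377°
wrap2 = π + 2β = 206.5623°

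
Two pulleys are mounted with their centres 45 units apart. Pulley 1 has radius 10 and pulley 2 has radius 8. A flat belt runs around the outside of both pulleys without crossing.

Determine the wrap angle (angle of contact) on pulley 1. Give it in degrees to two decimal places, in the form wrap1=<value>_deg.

open belt: β = asin((r2−r1)/C) = asin(-2/45) = -2.5473°
wrap1 = π − 2β = 185.0946°
wrap2 = π + 2β = 174.9054°

wrap1=185.09_deg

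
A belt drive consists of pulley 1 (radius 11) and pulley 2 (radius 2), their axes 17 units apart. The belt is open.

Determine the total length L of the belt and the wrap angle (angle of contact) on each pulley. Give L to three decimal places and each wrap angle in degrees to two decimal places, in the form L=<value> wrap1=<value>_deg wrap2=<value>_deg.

open belt: β = asin((r2−r1)/C) = asin(-9/17) = -31.9657°
wrap1 = π − 2β = 243.9314°
wrap2 = π + 2β = 116.0686°
tangent length = C·cosβ = 14.4222
L = r1·wrap1 + r2·wrap2 + 2·C·cosβ = 11·4.2574 + 2·2.0258 + 2·14.4222 = 79.7274

L=79.727 wrap1=243.93_deg wrap2=116.07_deg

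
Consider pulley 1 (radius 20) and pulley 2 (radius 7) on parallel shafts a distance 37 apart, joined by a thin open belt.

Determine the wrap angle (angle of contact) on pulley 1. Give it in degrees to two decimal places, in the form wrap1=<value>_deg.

open belt: β = asin((r2−r1)/C) = asin(-13/37) = -20.5700°
wrap1 = π − 2β = 221.1400°
wrap2 = π + 2β = 138.8600°

wrap1=221.14_deg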